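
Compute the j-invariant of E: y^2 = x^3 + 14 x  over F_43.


Delta = -16(4 a^3 + 27 b^2) mod 43 = 39
-1728 * (4 a)^3 = -1728 * (4*14)^3 mod 43 = 11
j = 11 * 39^(-1) mod 43 = 8

j = 8 (mod 43)


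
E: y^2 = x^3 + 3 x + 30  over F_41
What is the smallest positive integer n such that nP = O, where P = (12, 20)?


Compute successive multiples of P until we hit O:
  1P = (12, 20)
  2P = (27, 27)
  3P = (27, 14)
  4P = (12, 21)
  5P = O

ord(P) = 5


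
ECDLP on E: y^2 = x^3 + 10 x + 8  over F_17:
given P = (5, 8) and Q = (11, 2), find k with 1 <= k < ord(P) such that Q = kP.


Enumerate multiples of P until we hit Q = (11, 2):
  1P = (5, 8)
  2P = (7, 9)
  3P = (1, 11)
  4P = (2, 11)
  5P = (11, 15)
  6P = (0, 12)
  7P = (14, 6)
  8P = (14, 11)
  9P = (0, 5)
  10P = (11, 2)
Match found at i = 10.

k = 10


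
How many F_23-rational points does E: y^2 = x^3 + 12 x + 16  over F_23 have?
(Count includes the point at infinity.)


For each x in F_23, count y with y^2 = x^3 + 12 x + 16 mod 23:
  x = 0: RHS = 16, y in [4, 19]  -> 2 point(s)
  x = 1: RHS = 6, y in [11, 12]  -> 2 point(s)
  x = 2: RHS = 2, y in [5, 18]  -> 2 point(s)
  x = 4: RHS = 13, y in [6, 17]  -> 2 point(s)
  x = 7: RHS = 6, y in [11, 12]  -> 2 point(s)
  x = 8: RHS = 3, y in [7, 16]  -> 2 point(s)
  x = 9: RHS = 2, y in [5, 18]  -> 2 point(s)
  x = 10: RHS = 9, y in [3, 20]  -> 2 point(s)
  x = 12: RHS = 2, y in [5, 18]  -> 2 point(s)
  x = 13: RHS = 0, y in [0]  -> 1 point(s)
  x = 15: RHS = 6, y in [11, 12]  -> 2 point(s)
  x = 16: RHS = 3, y in [7, 16]  -> 2 point(s)
  x = 17: RHS = 4, y in [2, 21]  -> 2 point(s)
  x = 22: RHS = 3, y in [7, 16]  -> 2 point(s)
Affine points: 27. Add the point at infinity: total = 28.

#E(F_23) = 28


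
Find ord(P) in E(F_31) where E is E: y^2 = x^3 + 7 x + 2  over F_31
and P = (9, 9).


Compute successive multiples of P until we hit O:
  1P = (9, 9)
  2P = (0, 23)
  3P = (16, 26)
  4P = (10, 24)
  5P = (20, 12)
  6P = (30, 5)
  7P = (12, 27)
  8P = (15, 17)
  ... (continuing to 35P)
  35P = O

ord(P) = 35


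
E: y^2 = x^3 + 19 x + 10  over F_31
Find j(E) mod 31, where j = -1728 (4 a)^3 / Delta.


Delta = -16(4 a^3 + 27 b^2) mod 31 = 29
-1728 * (4 a)^3 = -1728 * (4*19)^3 mod 31 = 4
j = 4 * 29^(-1) mod 31 = 29

j = 29 (mod 31)


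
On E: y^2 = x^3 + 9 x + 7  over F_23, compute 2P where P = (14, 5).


Doubling: s = (3 x1^2 + a) / (2 y1)
s = (3*14^2 + 9) / (2*5) mod 23 = 16
x3 = s^2 - 2 x1 mod 23 = 16^2 - 2*14 = 21
y3 = s (x1 - x3) - y1 mod 23 = 16 * (14 - 21) - 5 = 21

2P = (21, 21)


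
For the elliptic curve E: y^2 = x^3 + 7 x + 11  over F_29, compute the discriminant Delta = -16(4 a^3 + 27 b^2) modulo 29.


4 a^3 + 27 b^2 = 4*7^3 + 27*11^2 = 1372 + 3267 = 4639
Delta = -16 * (4639) = -74224
Delta mod 29 = 16

Delta = 16 (mod 29)


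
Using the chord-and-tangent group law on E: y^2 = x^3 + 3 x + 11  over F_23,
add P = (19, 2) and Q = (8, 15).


P != Q, so use the chord formula.
s = (y2 - y1) / (x2 - x1) = (13) / (12) mod 23 = 3
x3 = s^2 - x1 - x2 mod 23 = 3^2 - 19 - 8 = 5
y3 = s (x1 - x3) - y1 mod 23 = 3 * (19 - 5) - 2 = 17

P + Q = (5, 17)


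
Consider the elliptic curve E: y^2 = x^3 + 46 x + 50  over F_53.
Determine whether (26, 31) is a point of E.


Check whether y^2 = x^3 + 46 x + 50 (mod 53) for (x, y) = (26, 31).
LHS: y^2 = 31^2 mod 53 = 7
RHS: x^3 + 46 x + 50 = 26^3 + 46*26 + 50 mod 53 = 7
LHS = RHS

Yes, on the curve


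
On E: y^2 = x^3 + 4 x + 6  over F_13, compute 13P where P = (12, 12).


k = 13 = 1101_2 (binary, LSB first: 1011)
Double-and-add from P = (12, 12):
  bit 0 = 1: acc = O + (12, 12) = (12, 12)
  bit 1 = 0: acc unchanged = (12, 12)
  bit 2 = 1: acc = (12, 12) + (8, 2) = (9, 2)
  bit 3 = 1: acc = (9, 2) + (6, 5) = (12, 1)

13P = (12, 1)


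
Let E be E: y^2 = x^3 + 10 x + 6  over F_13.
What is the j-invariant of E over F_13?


Delta = -16(4 a^3 + 27 b^2) mod 13 = 8
-1728 * (4 a)^3 = -1728 * (4*10)^3 mod 13 = 1
j = 1 * 8^(-1) mod 13 = 5

j = 5 (mod 13)


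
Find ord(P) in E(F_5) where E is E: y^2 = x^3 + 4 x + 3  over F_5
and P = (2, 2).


Compute successive multiples of P until we hit O:
  1P = (2, 2)
  2P = (2, 3)
  3P = O

ord(P) = 3


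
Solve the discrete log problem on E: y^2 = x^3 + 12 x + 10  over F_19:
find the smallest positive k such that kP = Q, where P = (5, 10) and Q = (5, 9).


Enumerate multiples of P until we hit Q = (5, 9):
  1P = (5, 10)
  2P = (16, 2)
  3P = (18, 15)
  4P = (12, 18)
  5P = (13, 8)
  6P = (7, 0)
  7P = (13, 11)
  8P = (12, 1)
  9P = (18, 4)
  10P = (16, 17)
  11P = (5, 9)
Match found at i = 11.

k = 11


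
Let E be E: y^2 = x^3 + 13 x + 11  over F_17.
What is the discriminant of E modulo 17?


4 a^3 + 27 b^2 = 4*13^3 + 27*11^2 = 8788 + 3267 = 12055
Delta = -16 * (12055) = -192880
Delta mod 17 = 2

Delta = 2 (mod 17)


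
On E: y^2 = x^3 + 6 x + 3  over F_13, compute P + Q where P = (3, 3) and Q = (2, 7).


P != Q, so use the chord formula.
s = (y2 - y1) / (x2 - x1) = (4) / (12) mod 13 = 9
x3 = s^2 - x1 - x2 mod 13 = 9^2 - 3 - 2 = 11
y3 = s (x1 - x3) - y1 mod 13 = 9 * (3 - 11) - 3 = 3

P + Q = (11, 3)


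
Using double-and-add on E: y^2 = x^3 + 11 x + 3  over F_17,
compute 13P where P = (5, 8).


k = 13 = 1101_2 (binary, LSB first: 1011)
Double-and-add from P = (5, 8):
  bit 0 = 1: acc = O + (5, 8) = (5, 8)
  bit 1 = 0: acc unchanged = (5, 8)
  bit 2 = 1: acc = (5, 8) + (9, 10) = (16, 12)
  bit 3 = 1: acc = (16, 12) + (1, 10) = (1, 7)

13P = (1, 7)


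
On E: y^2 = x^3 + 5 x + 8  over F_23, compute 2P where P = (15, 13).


Doubling: s = (3 x1^2 + a) / (2 y1)
s = (3*15^2 + 5) / (2*13) mod 23 = 12
x3 = s^2 - 2 x1 mod 23 = 12^2 - 2*15 = 22
y3 = s (x1 - x3) - y1 mod 23 = 12 * (15 - 22) - 13 = 18

2P = (22, 18)


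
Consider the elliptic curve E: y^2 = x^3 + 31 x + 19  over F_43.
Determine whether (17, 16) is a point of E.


Check whether y^2 = x^3 + 31 x + 19 (mod 43) for (x, y) = (17, 16).
LHS: y^2 = 16^2 mod 43 = 41
RHS: x^3 + 31 x + 19 = 17^3 + 31*17 + 19 mod 43 = 41
LHS = RHS

Yes, on the curve


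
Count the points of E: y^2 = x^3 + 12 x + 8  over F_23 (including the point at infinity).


For each x in F_23, count y with y^2 = x^3 + 12 x + 8 mod 23:
  x = 0: RHS = 8, y in [10, 13]  -> 2 point(s)
  x = 3: RHS = 2, y in [5, 18]  -> 2 point(s)
  x = 5: RHS = 9, y in [3, 20]  -> 2 point(s)
  x = 8: RHS = 18, y in [8, 15]  -> 2 point(s)
  x = 10: RHS = 1, y in [1, 22]  -> 2 point(s)
  x = 16: RHS = 18, y in [8, 15]  -> 2 point(s)
  x = 22: RHS = 18, y in [8, 15]  -> 2 point(s)
Affine points: 14. Add the point at infinity: total = 15.

#E(F_23) = 15


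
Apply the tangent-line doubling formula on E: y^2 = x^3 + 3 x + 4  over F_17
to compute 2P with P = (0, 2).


Doubling: s = (3 x1^2 + a) / (2 y1)
s = (3*0^2 + 3) / (2*2) mod 17 = 5
x3 = s^2 - 2 x1 mod 17 = 5^2 - 2*0 = 8
y3 = s (x1 - x3) - y1 mod 17 = 5 * (0 - 8) - 2 = 9

2P = (8, 9)


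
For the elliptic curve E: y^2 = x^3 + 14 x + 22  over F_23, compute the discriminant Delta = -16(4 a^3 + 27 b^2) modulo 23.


4 a^3 + 27 b^2 = 4*14^3 + 27*22^2 = 10976 + 13068 = 24044
Delta = -16 * (24044) = -384704
Delta mod 23 = 17

Delta = 17 (mod 23)


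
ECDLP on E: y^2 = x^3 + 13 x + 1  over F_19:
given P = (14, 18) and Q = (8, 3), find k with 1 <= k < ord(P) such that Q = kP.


Enumerate multiples of P until we hit Q = (8, 3):
  1P = (14, 18)
  2P = (8, 3)
Match found at i = 2.

k = 2


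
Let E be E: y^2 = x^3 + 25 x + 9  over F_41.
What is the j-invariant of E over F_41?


Delta = -16(4 a^3 + 27 b^2) mod 41 = 12
-1728 * (4 a)^3 = -1728 * (4*25)^3 mod 41 = 22
j = 22 * 12^(-1) mod 41 = 36

j = 36 (mod 41)


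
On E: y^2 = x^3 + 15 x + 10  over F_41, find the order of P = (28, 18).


Compute successive multiples of P until we hit O:
  1P = (28, 18)
  2P = (21, 22)
  3P = (35, 27)
  4P = (24, 34)
  5P = (5, 13)
  6P = (12, 14)
  7P = (19, 15)
  8P = (26, 10)
  ... (continuing to 18P)
  18P = O

ord(P) = 18


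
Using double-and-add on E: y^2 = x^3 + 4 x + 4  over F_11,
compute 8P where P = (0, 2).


k = 8 = 1000_2 (binary, LSB first: 0001)
Double-and-add from P = (0, 2):
  bit 0 = 0: acc unchanged = O
  bit 1 = 0: acc unchanged = O
  bit 2 = 0: acc unchanged = O
  bit 3 = 1: acc = O + (2, 3) = (2, 3)

8P = (2, 3)


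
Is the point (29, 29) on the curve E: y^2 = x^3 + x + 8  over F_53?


Check whether y^2 = x^3 + 1 x + 8 (mod 53) for (x, y) = (29, 29).
LHS: y^2 = 29^2 mod 53 = 46
RHS: x^3 + 1 x + 8 = 29^3 + 1*29 + 8 mod 53 = 46
LHS = RHS

Yes, on the curve


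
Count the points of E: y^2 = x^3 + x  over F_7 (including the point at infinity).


For each x in F_7, count y with y^2 = x^3 + 1 x + 0 mod 7:
  x = 0: RHS = 0, y in [0]  -> 1 point(s)
  x = 1: RHS = 2, y in [3, 4]  -> 2 point(s)
  x = 3: RHS = 2, y in [3, 4]  -> 2 point(s)
  x = 5: RHS = 4, y in [2, 5]  -> 2 point(s)
Affine points: 7. Add the point at infinity: total = 8.

#E(F_7) = 8


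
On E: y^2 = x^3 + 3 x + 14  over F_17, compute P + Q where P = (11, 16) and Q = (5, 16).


P != Q, so use the chord formula.
s = (y2 - y1) / (x2 - x1) = (0) / (11) mod 17 = 0
x3 = s^2 - x1 - x2 mod 17 = 0^2 - 11 - 5 = 1
y3 = s (x1 - x3) - y1 mod 17 = 0 * (11 - 1) - 16 = 1

P + Q = (1, 1)


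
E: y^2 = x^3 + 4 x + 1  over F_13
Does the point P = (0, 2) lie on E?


Check whether y^2 = x^3 + 4 x + 1 (mod 13) for (x, y) = (0, 2).
LHS: y^2 = 2^2 mod 13 = 4
RHS: x^3 + 4 x + 1 = 0^3 + 4*0 + 1 mod 13 = 1
LHS != RHS

No, not on the curve


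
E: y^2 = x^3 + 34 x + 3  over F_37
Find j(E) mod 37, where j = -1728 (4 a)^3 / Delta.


Delta = -16(4 a^3 + 27 b^2) mod 37 = 23
-1728 * (4 a)^3 = -1728 * (4*34)^3 mod 37 = 10
j = 10 * 23^(-1) mod 37 = 31

j = 31 (mod 37)


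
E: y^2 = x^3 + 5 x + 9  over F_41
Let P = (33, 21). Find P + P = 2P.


Doubling: s = (3 x1^2 + a) / (2 y1)
s = (3*33^2 + 5) / (2*21) mod 41 = 33
x3 = s^2 - 2 x1 mod 41 = 33^2 - 2*33 = 39
y3 = s (x1 - x3) - y1 mod 41 = 33 * (33 - 39) - 21 = 27

2P = (39, 27)


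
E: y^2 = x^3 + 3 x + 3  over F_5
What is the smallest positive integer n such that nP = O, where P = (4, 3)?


Compute successive multiples of P until we hit O:
  1P = (4, 3)
  2P = (3, 3)
  3P = (3, 2)
  4P = (4, 2)
  5P = O

ord(P) = 5


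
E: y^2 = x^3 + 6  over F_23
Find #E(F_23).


For each x in F_23, count y with y^2 = x^3 + 0 x + 6 mod 23:
  x = 0: RHS = 6, y in [11, 12]  -> 2 point(s)
  x = 4: RHS = 1, y in [1, 22]  -> 2 point(s)
  x = 5: RHS = 16, y in [4, 19]  -> 2 point(s)
  x = 7: RHS = 4, y in [2, 21]  -> 2 point(s)
  x = 8: RHS = 12, y in [9, 14]  -> 2 point(s)
  x = 11: RHS = 3, y in [7, 16]  -> 2 point(s)
  x = 12: RHS = 9, y in [3, 20]  -> 2 point(s)
  x = 13: RHS = 18, y in [8, 15]  -> 2 point(s)
  x = 14: RHS = 13, y in [6, 17]  -> 2 point(s)
  x = 15: RHS = 0, y in [0]  -> 1 point(s)
  x = 16: RHS = 8, y in [10, 13]  -> 2 point(s)
  x = 20: RHS = 2, y in [5, 18]  -> 2 point(s)
Affine points: 23. Add the point at infinity: total = 24.

#E(F_23) = 24


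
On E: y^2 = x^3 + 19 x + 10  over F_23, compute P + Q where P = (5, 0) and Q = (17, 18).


P != Q, so use the chord formula.
s = (y2 - y1) / (x2 - x1) = (18) / (12) mod 23 = 13
x3 = s^2 - x1 - x2 mod 23 = 13^2 - 5 - 17 = 9
y3 = s (x1 - x3) - y1 mod 23 = 13 * (5 - 9) - 0 = 17

P + Q = (9, 17)


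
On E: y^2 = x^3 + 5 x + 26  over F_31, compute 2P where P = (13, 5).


k = 2 = 10_2 (binary, LSB first: 01)
Double-and-add from P = (13, 5):
  bit 0 = 0: acc unchanged = O
  bit 1 = 1: acc = O + (15, 29) = (15, 29)

2P = (15, 29)


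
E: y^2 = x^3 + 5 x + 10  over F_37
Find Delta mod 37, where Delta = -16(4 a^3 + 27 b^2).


4 a^3 + 27 b^2 = 4*5^3 + 27*10^2 = 500 + 2700 = 3200
Delta = -16 * (3200) = -51200
Delta mod 37 = 8

Delta = 8 (mod 37)


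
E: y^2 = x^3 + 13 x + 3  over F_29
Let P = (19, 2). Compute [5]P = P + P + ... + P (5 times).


k = 5 = 101_2 (binary, LSB first: 101)
Double-and-add from P = (19, 2):
  bit 0 = 1: acc = O + (19, 2) = (19, 2)
  bit 1 = 0: acc unchanged = (19, 2)
  bit 2 = 1: acc = (19, 2) + (21, 5) = (13, 7)

5P = (13, 7)


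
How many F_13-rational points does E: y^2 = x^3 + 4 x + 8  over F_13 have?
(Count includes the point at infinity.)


For each x in F_13, count y with y^2 = x^3 + 4 x + 8 mod 13:
  x = 1: RHS = 0, y in [0]  -> 1 point(s)
  x = 4: RHS = 10, y in [6, 7]  -> 2 point(s)
  x = 5: RHS = 10, y in [6, 7]  -> 2 point(s)
  x = 6: RHS = 1, y in [1, 12]  -> 2 point(s)
  x = 12: RHS = 3, y in [4, 9]  -> 2 point(s)
Affine points: 9. Add the point at infinity: total = 10.

#E(F_13) = 10


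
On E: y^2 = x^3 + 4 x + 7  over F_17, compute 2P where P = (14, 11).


Doubling: s = (3 x1^2 + a) / (2 y1)
s = (3*14^2 + 4) / (2*11) mod 17 = 13
x3 = s^2 - 2 x1 mod 17 = 13^2 - 2*14 = 5
y3 = s (x1 - x3) - y1 mod 17 = 13 * (14 - 5) - 11 = 4

2P = (5, 4)


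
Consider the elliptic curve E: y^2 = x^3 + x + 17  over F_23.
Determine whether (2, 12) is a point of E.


Check whether y^2 = x^3 + 1 x + 17 (mod 23) for (x, y) = (2, 12).
LHS: y^2 = 12^2 mod 23 = 6
RHS: x^3 + 1 x + 17 = 2^3 + 1*2 + 17 mod 23 = 4
LHS != RHS

No, not on the curve


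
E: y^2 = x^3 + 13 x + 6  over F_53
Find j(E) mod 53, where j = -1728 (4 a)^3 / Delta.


Delta = -16(4 a^3 + 27 b^2) mod 53 = 31
-1728 * (4 a)^3 = -1728 * (4*13)^3 mod 53 = 32
j = 32 * 31^(-1) mod 53 = 13

j = 13 (mod 53)


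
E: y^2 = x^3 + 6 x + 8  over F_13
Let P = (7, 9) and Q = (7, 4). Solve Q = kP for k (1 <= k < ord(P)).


Enumerate multiples of P until we hit Q = (7, 4):
  1P = (7, 9)
  2P = (3, 12)
  3P = (6, 0)
  4P = (3, 1)
  5P = (7, 4)
Match found at i = 5.

k = 5


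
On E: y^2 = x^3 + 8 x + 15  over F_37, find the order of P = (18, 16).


Compute successive multiples of P until we hit O:
  1P = (18, 16)
  2P = (11, 18)
  3P = (33, 20)
  4P = (16, 24)
  5P = (19, 25)
  6P = (7, 9)
  7P = (28, 18)
  8P = (31, 11)
  ... (continuing to 30P)
  30P = O

ord(P) = 30


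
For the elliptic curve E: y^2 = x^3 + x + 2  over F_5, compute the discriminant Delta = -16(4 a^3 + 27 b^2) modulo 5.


4 a^3 + 27 b^2 = 4*1^3 + 27*2^2 = 4 + 108 = 112
Delta = -16 * (112) = -1792
Delta mod 5 = 3

Delta = 3 (mod 5)


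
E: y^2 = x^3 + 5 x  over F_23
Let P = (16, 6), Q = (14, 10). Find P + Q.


P != Q, so use the chord formula.
s = (y2 - y1) / (x2 - x1) = (4) / (21) mod 23 = 21
x3 = s^2 - x1 - x2 mod 23 = 21^2 - 16 - 14 = 20
y3 = s (x1 - x3) - y1 mod 23 = 21 * (16 - 20) - 6 = 2

P + Q = (20, 2)


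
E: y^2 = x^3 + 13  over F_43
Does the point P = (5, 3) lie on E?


Check whether y^2 = x^3 + 0 x + 13 (mod 43) for (x, y) = (5, 3).
LHS: y^2 = 3^2 mod 43 = 9
RHS: x^3 + 0 x + 13 = 5^3 + 0*5 + 13 mod 43 = 9
LHS = RHS

Yes, on the curve


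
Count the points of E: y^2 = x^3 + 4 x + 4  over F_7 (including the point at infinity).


For each x in F_7, count y with y^2 = x^3 + 4 x + 4 mod 7:
  x = 0: RHS = 4, y in [2, 5]  -> 2 point(s)
  x = 1: RHS = 2, y in [3, 4]  -> 2 point(s)
  x = 3: RHS = 1, y in [1, 6]  -> 2 point(s)
  x = 4: RHS = 0, y in [0]  -> 1 point(s)
  x = 5: RHS = 2, y in [3, 4]  -> 2 point(s)
Affine points: 9. Add the point at infinity: total = 10.

#E(F_7) = 10


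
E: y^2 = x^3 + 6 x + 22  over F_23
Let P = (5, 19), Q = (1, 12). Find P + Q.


P != Q, so use the chord formula.
s = (y2 - y1) / (x2 - x1) = (16) / (19) mod 23 = 19
x3 = s^2 - x1 - x2 mod 23 = 19^2 - 5 - 1 = 10
y3 = s (x1 - x3) - y1 mod 23 = 19 * (5 - 10) - 19 = 1

P + Q = (10, 1)


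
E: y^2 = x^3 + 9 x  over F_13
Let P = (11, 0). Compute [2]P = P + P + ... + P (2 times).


k = 2 = 10_2 (binary, LSB first: 01)
Double-and-add from P = (11, 0):
  bit 0 = 0: acc unchanged = O
  bit 1 = 1: acc = O + O = O

2P = O


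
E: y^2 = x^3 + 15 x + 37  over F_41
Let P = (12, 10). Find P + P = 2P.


Doubling: s = (3 x1^2 + a) / (2 y1)
s = (3*12^2 + 15) / (2*10) mod 41 = 8
x3 = s^2 - 2 x1 mod 41 = 8^2 - 2*12 = 40
y3 = s (x1 - x3) - y1 mod 41 = 8 * (12 - 40) - 10 = 12

2P = (40, 12)


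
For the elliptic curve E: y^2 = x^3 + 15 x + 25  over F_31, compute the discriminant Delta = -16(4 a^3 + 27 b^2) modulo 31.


4 a^3 + 27 b^2 = 4*15^3 + 27*25^2 = 13500 + 16875 = 30375
Delta = -16 * (30375) = -486000
Delta mod 31 = 18

Delta = 18 (mod 31)


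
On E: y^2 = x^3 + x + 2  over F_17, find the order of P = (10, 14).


Compute successive multiples of P until we hit O:
  1P = (10, 14)
  2P = (1, 2)
  3P = (4, 11)
  4P = (16, 0)
  5P = (4, 6)
  6P = (1, 15)
  7P = (10, 3)
  8P = O

ord(P) = 8


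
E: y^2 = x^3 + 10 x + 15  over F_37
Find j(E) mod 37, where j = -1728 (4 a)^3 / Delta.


Delta = -16(4 a^3 + 27 b^2) mod 37 = 9
-1728 * (4 a)^3 = -1728 * (4*10)^3 mod 37 = 1
j = 1 * 9^(-1) mod 37 = 33

j = 33 (mod 37)


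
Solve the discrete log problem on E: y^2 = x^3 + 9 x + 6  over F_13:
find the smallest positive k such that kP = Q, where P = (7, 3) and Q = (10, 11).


Enumerate multiples of P until we hit Q = (10, 11):
  1P = (7, 3)
  2P = (12, 10)
  3P = (10, 11)
Match found at i = 3.

k = 3


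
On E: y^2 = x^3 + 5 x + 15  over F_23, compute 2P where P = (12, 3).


Doubling: s = (3 x1^2 + a) / (2 y1)
s = (3*12^2 + 5) / (2*3) mod 23 = 0
x3 = s^2 - 2 x1 mod 23 = 0^2 - 2*12 = 22
y3 = s (x1 - x3) - y1 mod 23 = 0 * (12 - 22) - 3 = 20

2P = (22, 20)


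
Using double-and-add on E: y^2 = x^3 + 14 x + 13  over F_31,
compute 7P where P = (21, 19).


k = 7 = 111_2 (binary, LSB first: 111)
Double-and-add from P = (21, 19):
  bit 0 = 1: acc = O + (21, 19) = (21, 19)
  bit 1 = 1: acc = (21, 19) + (14, 16) = (12, 7)
  bit 2 = 1: acc = (12, 7) + (17, 7) = (2, 24)

7P = (2, 24)


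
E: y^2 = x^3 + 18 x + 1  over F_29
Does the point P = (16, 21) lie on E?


Check whether y^2 = x^3 + 18 x + 1 (mod 29) for (x, y) = (16, 21).
LHS: y^2 = 21^2 mod 29 = 6
RHS: x^3 + 18 x + 1 = 16^3 + 18*16 + 1 mod 29 = 6
LHS = RHS

Yes, on the curve


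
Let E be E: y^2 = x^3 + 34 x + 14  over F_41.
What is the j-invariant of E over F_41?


Delta = -16(4 a^3 + 27 b^2) mod 41 = 10
-1728 * (4 a)^3 = -1728 * (4*34)^3 mod 41 = 20
j = 20 * 10^(-1) mod 41 = 2

j = 2 (mod 41)


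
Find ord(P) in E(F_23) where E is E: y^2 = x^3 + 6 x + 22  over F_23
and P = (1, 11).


Compute successive multiples of P until we hit O:
  1P = (1, 11)
  2P = (10, 1)
  3P = (5, 19)
  4P = (21, 18)
  5P = (9, 0)
  6P = (21, 5)
  7P = (5, 4)
  8P = (10, 22)
  ... (continuing to 10P)
  10P = O

ord(P) = 10


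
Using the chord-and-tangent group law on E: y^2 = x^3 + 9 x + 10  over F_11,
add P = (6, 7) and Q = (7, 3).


P != Q, so use the chord formula.
s = (y2 - y1) / (x2 - x1) = (7) / (1) mod 11 = 7
x3 = s^2 - x1 - x2 mod 11 = 7^2 - 6 - 7 = 3
y3 = s (x1 - x3) - y1 mod 11 = 7 * (6 - 3) - 7 = 3

P + Q = (3, 3)


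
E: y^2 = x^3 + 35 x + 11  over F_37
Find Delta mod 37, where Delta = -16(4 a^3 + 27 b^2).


4 a^3 + 27 b^2 = 4*35^3 + 27*11^2 = 171500 + 3267 = 174767
Delta = -16 * (174767) = -2796272
Delta mod 37 = 3

Delta = 3 (mod 37)


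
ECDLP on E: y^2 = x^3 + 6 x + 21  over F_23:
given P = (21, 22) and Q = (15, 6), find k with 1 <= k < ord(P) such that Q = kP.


Enumerate multiples of P until we hit Q = (15, 6):
  1P = (21, 22)
  2P = (16, 2)
  3P = (2, 8)
  4P = (18, 2)
  5P = (8, 11)
  6P = (12, 21)
  7P = (15, 17)
  8P = (19, 18)
  9P = (10, 0)
  10P = (19, 5)
  11P = (15, 6)
Match found at i = 11.

k = 11


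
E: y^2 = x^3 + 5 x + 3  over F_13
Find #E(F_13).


For each x in F_13, count y with y^2 = x^3 + 5 x + 3 mod 13:
  x = 0: RHS = 3, y in [4, 9]  -> 2 point(s)
  x = 1: RHS = 9, y in [3, 10]  -> 2 point(s)
  x = 4: RHS = 9, y in [3, 10]  -> 2 point(s)
  x = 5: RHS = 10, y in [6, 7]  -> 2 point(s)
  x = 7: RHS = 4, y in [2, 11]  -> 2 point(s)
  x = 8: RHS = 9, y in [3, 10]  -> 2 point(s)
  x = 9: RHS = 10, y in [6, 7]  -> 2 point(s)
  x = 10: RHS = 0, y in [0]  -> 1 point(s)
  x = 12: RHS = 10, y in [6, 7]  -> 2 point(s)
Affine points: 17. Add the point at infinity: total = 18.

#E(F_13) = 18


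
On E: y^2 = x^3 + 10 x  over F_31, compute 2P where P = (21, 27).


Doubling: s = (3 x1^2 + a) / (2 y1)
s = (3*21^2 + 10) / (2*27) mod 31 = 0
x3 = s^2 - 2 x1 mod 31 = 0^2 - 2*21 = 20
y3 = s (x1 - x3) - y1 mod 31 = 0 * (21 - 20) - 27 = 4

2P = (20, 4)


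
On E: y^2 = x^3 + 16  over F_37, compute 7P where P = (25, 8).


k = 7 = 111_2 (binary, LSB first: 111)
Double-and-add from P = (25, 8):
  bit 0 = 1: acc = O + (25, 8) = (25, 8)
  bit 1 = 1: acc = (25, 8) + (13, 20) = (0, 4)
  bit 2 = 1: acc = (0, 4) + (8, 11) = (13, 17)

7P = (13, 17)


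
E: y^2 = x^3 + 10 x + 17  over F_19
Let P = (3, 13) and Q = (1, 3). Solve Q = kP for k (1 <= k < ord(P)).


Enumerate multiples of P until we hit Q = (1, 3):
  1P = (3, 13)
  2P = (1, 3)
Match found at i = 2.

k = 2


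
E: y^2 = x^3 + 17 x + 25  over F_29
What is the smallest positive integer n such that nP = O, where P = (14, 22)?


Compute successive multiples of P until we hit O:
  1P = (14, 22)
  2P = (7, 9)
  3P = (15, 1)
  4P = (6, 13)
  5P = (8, 21)
  6P = (3, 4)
  7P = (13, 6)
  8P = (26, 18)
  ... (continuing to 33P)
  33P = O

ord(P) = 33


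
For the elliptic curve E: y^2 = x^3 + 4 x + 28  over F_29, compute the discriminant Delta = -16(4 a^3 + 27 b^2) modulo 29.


4 a^3 + 27 b^2 = 4*4^3 + 27*28^2 = 256 + 21168 = 21424
Delta = -16 * (21424) = -342784
Delta mod 29 = 25

Delta = 25 (mod 29)


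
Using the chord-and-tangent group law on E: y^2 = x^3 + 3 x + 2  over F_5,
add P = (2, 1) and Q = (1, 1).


P != Q, so use the chord formula.
s = (y2 - y1) / (x2 - x1) = (0) / (4) mod 5 = 0
x3 = s^2 - x1 - x2 mod 5 = 0^2 - 2 - 1 = 2
y3 = s (x1 - x3) - y1 mod 5 = 0 * (2 - 2) - 1 = 4

P + Q = (2, 4)


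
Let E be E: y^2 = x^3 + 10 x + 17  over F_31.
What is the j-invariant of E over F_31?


Delta = -16(4 a^3 + 27 b^2) mod 31 = 4
-1728 * (4 a)^3 = -1728 * (4*10)^3 mod 31 = 4
j = 4 * 4^(-1) mod 31 = 1

j = 1 (mod 31)


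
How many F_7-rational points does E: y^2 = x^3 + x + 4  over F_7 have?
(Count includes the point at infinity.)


For each x in F_7, count y with y^2 = x^3 + 1 x + 4 mod 7:
  x = 0: RHS = 4, y in [2, 5]  -> 2 point(s)
  x = 2: RHS = 0, y in [0]  -> 1 point(s)
  x = 4: RHS = 2, y in [3, 4]  -> 2 point(s)
  x = 5: RHS = 1, y in [1, 6]  -> 2 point(s)
  x = 6: RHS = 2, y in [3, 4]  -> 2 point(s)
Affine points: 9. Add the point at infinity: total = 10.

#E(F_7) = 10


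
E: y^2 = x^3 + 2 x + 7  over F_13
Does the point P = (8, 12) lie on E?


Check whether y^2 = x^3 + 2 x + 7 (mod 13) for (x, y) = (8, 12).
LHS: y^2 = 12^2 mod 13 = 1
RHS: x^3 + 2 x + 7 = 8^3 + 2*8 + 7 mod 13 = 2
LHS != RHS

No, not on the curve


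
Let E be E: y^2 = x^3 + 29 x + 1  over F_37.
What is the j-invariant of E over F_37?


Delta = -16(4 a^3 + 27 b^2) mod 37 = 35
-1728 * (4 a)^3 = -1728 * (4*29)^3 mod 37 = 6
j = 6 * 35^(-1) mod 37 = 34

j = 34 (mod 37)


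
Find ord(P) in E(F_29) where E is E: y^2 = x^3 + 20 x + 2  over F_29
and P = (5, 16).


Compute successive multiples of P until we hit O:
  1P = (5, 16)
  2P = (10, 19)
  3P = (19, 22)
  4P = (4, 1)
  5P = (13, 9)
  6P = (24, 26)
  7P = (1, 9)
  8P = (17, 21)
  ... (continuing to 23P)
  23P = O

ord(P) = 23


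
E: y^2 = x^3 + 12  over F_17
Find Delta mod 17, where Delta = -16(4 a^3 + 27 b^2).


4 a^3 + 27 b^2 = 4*0^3 + 27*12^2 = 0 + 3888 = 3888
Delta = -16 * (3888) = -62208
Delta mod 17 = 12

Delta = 12 (mod 17)


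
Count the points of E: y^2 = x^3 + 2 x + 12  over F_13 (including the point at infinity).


For each x in F_13, count y with y^2 = x^3 + 2 x + 12 mod 13:
  x = 0: RHS = 12, y in [5, 8]  -> 2 point(s)
  x = 5: RHS = 4, y in [2, 11]  -> 2 point(s)
  x = 11: RHS = 0, y in [0]  -> 1 point(s)
  x = 12: RHS = 9, y in [3, 10]  -> 2 point(s)
Affine points: 7. Add the point at infinity: total = 8.

#E(F_13) = 8


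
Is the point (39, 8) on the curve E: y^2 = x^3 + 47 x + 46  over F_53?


Check whether y^2 = x^3 + 47 x + 46 (mod 53) for (x, y) = (39, 8).
LHS: y^2 = 8^2 mod 53 = 11
RHS: x^3 + 47 x + 46 = 39^3 + 47*39 + 46 mod 53 = 36
LHS != RHS

No, not on the curve


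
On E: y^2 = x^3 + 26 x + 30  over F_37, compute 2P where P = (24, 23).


Doubling: s = (3 x1^2 + a) / (2 y1)
s = (3*24^2 + 26) / (2*23) mod 37 = 14
x3 = s^2 - 2 x1 mod 37 = 14^2 - 2*24 = 0
y3 = s (x1 - x3) - y1 mod 37 = 14 * (24 - 0) - 23 = 17

2P = (0, 17)


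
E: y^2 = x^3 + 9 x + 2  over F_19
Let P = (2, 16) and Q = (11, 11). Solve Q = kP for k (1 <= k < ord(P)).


Enumerate multiples of P until we hit Q = (11, 11):
  1P = (2, 16)
  2P = (13, 13)
  3P = (8, 15)
  4P = (18, 12)
  5P = (5, 18)
  6P = (4, 8)
  7P = (10, 16)
  8P = (7, 3)
  9P = (16, 9)
  10P = (6, 5)
  11P = (15, 15)
  12P = (11, 11)
Match found at i = 12.

k = 12


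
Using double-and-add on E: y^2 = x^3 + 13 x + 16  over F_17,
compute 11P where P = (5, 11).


k = 11 = 1011_2 (binary, LSB first: 1101)
Double-and-add from P = (5, 11):
  bit 0 = 1: acc = O + (5, 11) = (5, 11)
  bit 1 = 1: acc = (5, 11) + (6, 2) = (2, 13)
  bit 2 = 0: acc unchanged = (2, 13)
  bit 3 = 1: acc = (2, 13) + (16, 6) = (12, 9)

11P = (12, 9)


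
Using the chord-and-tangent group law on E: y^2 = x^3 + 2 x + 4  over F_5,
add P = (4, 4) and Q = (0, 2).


P != Q, so use the chord formula.
s = (y2 - y1) / (x2 - x1) = (3) / (1) mod 5 = 3
x3 = s^2 - x1 - x2 mod 5 = 3^2 - 4 - 0 = 0
y3 = s (x1 - x3) - y1 mod 5 = 3 * (4 - 0) - 4 = 3

P + Q = (0, 3)


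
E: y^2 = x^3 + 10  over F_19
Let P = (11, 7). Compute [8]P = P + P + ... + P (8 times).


k = 8 = 1000_2 (binary, LSB first: 0001)
Double-and-add from P = (11, 7):
  bit 0 = 0: acc unchanged = O
  bit 1 = 0: acc unchanged = O
  bit 2 = 0: acc unchanged = O
  bit 3 = 1: acc = O + (1, 12) = (1, 12)

8P = (1, 12)


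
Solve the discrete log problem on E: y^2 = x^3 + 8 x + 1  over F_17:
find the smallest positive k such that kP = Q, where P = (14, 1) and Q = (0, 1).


Enumerate multiples of P until we hit Q = (0, 1):
  1P = (14, 1)
  2P = (2, 5)
  3P = (3, 1)
  4P = (0, 16)
  5P = (11, 14)
  6P = (7, 14)
  7P = (5, 9)
  8P = (16, 14)
  9P = (8, 4)
  10P = (8, 13)
  11P = (16, 3)
  12P = (5, 8)
  13P = (7, 3)
  14P = (11, 3)
  15P = (0, 1)
Match found at i = 15.

k = 15


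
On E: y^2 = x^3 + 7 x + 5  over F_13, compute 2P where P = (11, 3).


Doubling: s = (3 x1^2 + a) / (2 y1)
s = (3*11^2 + 7) / (2*3) mod 13 = 1
x3 = s^2 - 2 x1 mod 13 = 1^2 - 2*11 = 5
y3 = s (x1 - x3) - y1 mod 13 = 1 * (11 - 5) - 3 = 3

2P = (5, 3)


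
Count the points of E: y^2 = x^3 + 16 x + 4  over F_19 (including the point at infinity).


For each x in F_19, count y with y^2 = x^3 + 16 x + 4 mod 19:
  x = 0: RHS = 4, y in [2, 17]  -> 2 point(s)
  x = 2: RHS = 6, y in [5, 14]  -> 2 point(s)
  x = 5: RHS = 0, y in [0]  -> 1 point(s)
  x = 8: RHS = 17, y in [6, 13]  -> 2 point(s)
  x = 10: RHS = 5, y in [9, 10]  -> 2 point(s)
  x = 12: RHS = 5, y in [9, 10]  -> 2 point(s)
  x = 15: RHS = 9, y in [3, 16]  -> 2 point(s)
  x = 16: RHS = 5, y in [9, 10]  -> 2 point(s)
  x = 18: RHS = 6, y in [5, 14]  -> 2 point(s)
Affine points: 17. Add the point at infinity: total = 18.

#E(F_19) = 18


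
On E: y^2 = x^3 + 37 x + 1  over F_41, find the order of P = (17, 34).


Compute successive multiples of P until we hit O:
  1P = (17, 34)
  2P = (2, 40)
  3P = (32, 13)
  4P = (12, 0)
  5P = (32, 28)
  6P = (2, 1)
  7P = (17, 7)
  8P = O

ord(P) = 8


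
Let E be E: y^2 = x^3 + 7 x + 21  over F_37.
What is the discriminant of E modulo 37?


4 a^3 + 27 b^2 = 4*7^3 + 27*21^2 = 1372 + 11907 = 13279
Delta = -16 * (13279) = -212464
Delta mod 37 = 27

Delta = 27 (mod 37)


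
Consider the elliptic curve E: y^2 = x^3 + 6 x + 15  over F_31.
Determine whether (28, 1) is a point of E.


Check whether y^2 = x^3 + 6 x + 15 (mod 31) for (x, y) = (28, 1).
LHS: y^2 = 1^2 mod 31 = 1
RHS: x^3 + 6 x + 15 = 28^3 + 6*28 + 15 mod 31 = 1
LHS = RHS

Yes, on the curve


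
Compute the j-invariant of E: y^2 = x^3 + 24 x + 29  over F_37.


Delta = -16(4 a^3 + 27 b^2) mod 37 = 36
-1728 * (4 a)^3 = -1728 * (4*24)^3 mod 37 = 23
j = 23 * 36^(-1) mod 37 = 14

j = 14 (mod 37)


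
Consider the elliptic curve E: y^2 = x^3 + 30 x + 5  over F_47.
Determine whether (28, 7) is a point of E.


Check whether y^2 = x^3 + 30 x + 5 (mod 47) for (x, y) = (28, 7).
LHS: y^2 = 7^2 mod 47 = 2
RHS: x^3 + 30 x + 5 = 28^3 + 30*28 + 5 mod 47 = 2
LHS = RHS

Yes, on the curve


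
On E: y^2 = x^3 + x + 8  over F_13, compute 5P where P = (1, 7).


k = 5 = 101_2 (binary, LSB first: 101)
Double-and-add from P = (1, 7):
  bit 0 = 1: acc = O + (1, 7) = (1, 7)
  bit 1 = 0: acc unchanged = (1, 7)
  bit 2 = 1: acc = (1, 7) + (1, 7) = (1, 6)

5P = (1, 6)


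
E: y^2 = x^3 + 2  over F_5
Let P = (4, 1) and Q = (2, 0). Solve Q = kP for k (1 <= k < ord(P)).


Enumerate multiples of P until we hit Q = (2, 0):
  1P = (4, 1)
  2P = (3, 3)
  3P = (2, 0)
Match found at i = 3.

k = 3


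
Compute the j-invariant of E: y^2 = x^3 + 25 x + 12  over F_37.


Delta = -16(4 a^3 + 27 b^2) mod 37 = 25
-1728 * (4 a)^3 = -1728 * (4*25)^3 mod 37 = 11
j = 11 * 25^(-1) mod 37 = 33

j = 33 (mod 37)


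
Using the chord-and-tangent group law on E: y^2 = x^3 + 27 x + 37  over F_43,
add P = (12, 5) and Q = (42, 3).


P != Q, so use the chord formula.
s = (y2 - y1) / (x2 - x1) = (41) / (30) mod 43 = 20
x3 = s^2 - x1 - x2 mod 43 = 20^2 - 12 - 42 = 2
y3 = s (x1 - x3) - y1 mod 43 = 20 * (12 - 2) - 5 = 23

P + Q = (2, 23)


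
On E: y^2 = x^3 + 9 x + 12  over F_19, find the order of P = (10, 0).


Compute successive multiples of P until we hit O:
  1P = (10, 0)
  2P = O

ord(P) = 2


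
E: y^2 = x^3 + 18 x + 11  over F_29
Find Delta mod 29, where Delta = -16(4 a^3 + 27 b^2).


4 a^3 + 27 b^2 = 4*18^3 + 27*11^2 = 23328 + 3267 = 26595
Delta = -16 * (26595) = -425520
Delta mod 29 = 26

Delta = 26 (mod 29)


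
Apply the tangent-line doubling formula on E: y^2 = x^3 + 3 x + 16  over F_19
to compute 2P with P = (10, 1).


Doubling: s = (3 x1^2 + a) / (2 y1)
s = (3*10^2 + 3) / (2*1) mod 19 = 9
x3 = s^2 - 2 x1 mod 19 = 9^2 - 2*10 = 4
y3 = s (x1 - x3) - y1 mod 19 = 9 * (10 - 4) - 1 = 15

2P = (4, 15)


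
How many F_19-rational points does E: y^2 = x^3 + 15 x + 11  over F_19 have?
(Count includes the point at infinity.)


For each x in F_19, count y with y^2 = x^3 + 15 x + 11 mod 19:
  x = 0: RHS = 11, y in [7, 12]  -> 2 point(s)
  x = 2: RHS = 11, y in [7, 12]  -> 2 point(s)
  x = 3: RHS = 7, y in [8, 11]  -> 2 point(s)
  x = 8: RHS = 16, y in [4, 15]  -> 2 point(s)
  x = 9: RHS = 1, y in [1, 18]  -> 2 point(s)
  x = 11: RHS = 6, y in [5, 14]  -> 2 point(s)
  x = 12: RHS = 0, y in [0]  -> 1 point(s)
  x = 13: RHS = 9, y in [3, 16]  -> 2 point(s)
  x = 14: RHS = 1, y in [1, 18]  -> 2 point(s)
  x = 15: RHS = 1, y in [1, 18]  -> 2 point(s)
  x = 17: RHS = 11, y in [7, 12]  -> 2 point(s)
Affine points: 21. Add the point at infinity: total = 22.

#E(F_19) = 22


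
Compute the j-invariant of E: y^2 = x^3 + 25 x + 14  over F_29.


Delta = -16(4 a^3 + 27 b^2) mod 29 = 15
-1728 * (4 a)^3 = -1728 * (4*25)^3 mod 29 = 3
j = 3 * 15^(-1) mod 29 = 6

j = 6 (mod 29)


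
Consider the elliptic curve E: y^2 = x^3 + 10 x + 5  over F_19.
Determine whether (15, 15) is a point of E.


Check whether y^2 = x^3 + 10 x + 5 (mod 19) for (x, y) = (15, 15).
LHS: y^2 = 15^2 mod 19 = 16
RHS: x^3 + 10 x + 5 = 15^3 + 10*15 + 5 mod 19 = 15
LHS != RHS

No, not on the curve


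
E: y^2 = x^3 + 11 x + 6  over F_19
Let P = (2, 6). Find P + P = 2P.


Doubling: s = (3 x1^2 + a) / (2 y1)
s = (3*2^2 + 11) / (2*6) mod 19 = 13
x3 = s^2 - 2 x1 mod 19 = 13^2 - 2*2 = 13
y3 = s (x1 - x3) - y1 mod 19 = 13 * (2 - 13) - 6 = 3

2P = (13, 3)


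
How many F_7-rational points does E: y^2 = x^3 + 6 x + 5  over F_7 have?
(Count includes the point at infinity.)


For each x in F_7, count y with y^2 = x^3 + 6 x + 5 mod 7:
  x = 2: RHS = 4, y in [2, 5]  -> 2 point(s)
  x = 3: RHS = 1, y in [1, 6]  -> 2 point(s)
  x = 4: RHS = 2, y in [3, 4]  -> 2 point(s)
Affine points: 6. Add the point at infinity: total = 7.

#E(F_7) = 7


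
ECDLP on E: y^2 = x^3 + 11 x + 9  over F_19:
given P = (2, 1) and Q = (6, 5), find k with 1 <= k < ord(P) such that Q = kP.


Enumerate multiples of P until we hit Q = (6, 5):
  1P = (2, 1)
  2P = (0, 3)
  3P = (18, 15)
  4P = (6, 5)
Match found at i = 4.

k = 4


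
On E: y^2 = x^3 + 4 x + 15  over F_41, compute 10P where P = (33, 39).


k = 10 = 1010_2 (binary, LSB first: 0101)
Double-and-add from P = (33, 39):
  bit 0 = 0: acc unchanged = O
  bit 1 = 1: acc = O + (39, 9) = (39, 9)
  bit 2 = 0: acc unchanged = (39, 9)
  bit 3 = 1: acc = (39, 9) + (40, 25) = (13, 38)

10P = (13, 38)


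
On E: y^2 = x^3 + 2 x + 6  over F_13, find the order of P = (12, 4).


Compute successive multiples of P until we hit O:
  1P = (12, 4)
  2P = (3, 0)
  3P = (12, 9)
  4P = O

ord(P) = 4


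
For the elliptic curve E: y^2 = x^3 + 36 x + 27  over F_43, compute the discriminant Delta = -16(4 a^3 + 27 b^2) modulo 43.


4 a^3 + 27 b^2 = 4*36^3 + 27*27^2 = 186624 + 19683 = 206307
Delta = -16 * (206307) = -3300912
Delta mod 43 = 26

Delta = 26 (mod 43)


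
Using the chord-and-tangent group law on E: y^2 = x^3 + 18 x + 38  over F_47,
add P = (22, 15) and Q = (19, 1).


P != Q, so use the chord formula.
s = (y2 - y1) / (x2 - x1) = (33) / (44) mod 47 = 36
x3 = s^2 - x1 - x2 mod 47 = 36^2 - 22 - 19 = 33
y3 = s (x1 - x3) - y1 mod 47 = 36 * (22 - 33) - 15 = 12

P + Q = (33, 12)


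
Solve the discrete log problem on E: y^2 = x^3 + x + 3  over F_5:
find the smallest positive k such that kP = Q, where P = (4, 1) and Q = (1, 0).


Enumerate multiples of P until we hit Q = (1, 0):
  1P = (4, 1)
  2P = (1, 0)
Match found at i = 2.

k = 2


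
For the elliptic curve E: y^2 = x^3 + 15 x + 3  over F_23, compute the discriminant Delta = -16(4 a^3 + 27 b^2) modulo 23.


4 a^3 + 27 b^2 = 4*15^3 + 27*3^2 = 13500 + 243 = 13743
Delta = -16 * (13743) = -219888
Delta mod 23 = 15

Delta = 15 (mod 23)


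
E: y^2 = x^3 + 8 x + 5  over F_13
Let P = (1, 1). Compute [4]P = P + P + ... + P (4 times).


k = 4 = 100_2 (binary, LSB first: 001)
Double-and-add from P = (1, 1):
  bit 0 = 0: acc unchanged = O
  bit 1 = 0: acc unchanged = O
  bit 2 = 1: acc = O + (5, 1) = (5, 1)

4P = (5, 1)


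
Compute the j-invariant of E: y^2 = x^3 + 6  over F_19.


Delta = -16(4 a^3 + 27 b^2) mod 19 = 9
-1728 * (4 a)^3 = -1728 * (4*0)^3 mod 19 = 0
j = 0 * 9^(-1) mod 19 = 0

j = 0 (mod 19)


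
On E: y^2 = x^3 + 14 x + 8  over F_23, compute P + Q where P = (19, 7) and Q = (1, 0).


P != Q, so use the chord formula.
s = (y2 - y1) / (x2 - x1) = (16) / (5) mod 23 = 17
x3 = s^2 - x1 - x2 mod 23 = 17^2 - 19 - 1 = 16
y3 = s (x1 - x3) - y1 mod 23 = 17 * (19 - 16) - 7 = 21

P + Q = (16, 21)


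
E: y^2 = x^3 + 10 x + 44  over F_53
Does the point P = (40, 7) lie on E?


Check whether y^2 = x^3 + 10 x + 44 (mod 53) for (x, y) = (40, 7).
LHS: y^2 = 7^2 mod 53 = 49
RHS: x^3 + 10 x + 44 = 40^3 + 10*40 + 44 mod 53 = 49
LHS = RHS

Yes, on the curve


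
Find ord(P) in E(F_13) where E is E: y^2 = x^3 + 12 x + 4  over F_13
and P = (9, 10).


Compute successive multiples of P until we hit O:
  1P = (9, 10)
  2P = (4, 5)
  3P = (1, 11)
  4P = (2, 7)
  5P = (12, 11)
  6P = (8, 12)
  7P = (0, 11)
  8P = (0, 2)
  ... (continuing to 15P)
  15P = O

ord(P) = 15


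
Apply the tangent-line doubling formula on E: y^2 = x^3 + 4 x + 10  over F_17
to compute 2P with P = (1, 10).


Doubling: s = (3 x1^2 + a) / (2 y1)
s = (3*1^2 + 4) / (2*10) mod 17 = 8
x3 = s^2 - 2 x1 mod 17 = 8^2 - 2*1 = 11
y3 = s (x1 - x3) - y1 mod 17 = 8 * (1 - 11) - 10 = 12

2P = (11, 12)


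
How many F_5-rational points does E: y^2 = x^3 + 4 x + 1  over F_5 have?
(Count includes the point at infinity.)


For each x in F_5, count y with y^2 = x^3 + 4 x + 1 mod 5:
  x = 0: RHS = 1, y in [1, 4]  -> 2 point(s)
  x = 1: RHS = 1, y in [1, 4]  -> 2 point(s)
  x = 3: RHS = 0, y in [0]  -> 1 point(s)
  x = 4: RHS = 1, y in [1, 4]  -> 2 point(s)
Affine points: 7. Add the point at infinity: total = 8.

#E(F_5) = 8


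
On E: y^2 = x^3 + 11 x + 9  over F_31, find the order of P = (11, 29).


Compute successive multiples of P until we hit O:
  1P = (11, 29)
  2P = (17, 5)
  3P = (19, 3)
  4P = (29, 14)
  5P = (27, 5)
  6P = (3, 21)
  7P = (18, 26)
  8P = (18, 5)
  ... (continuing to 15P)
  15P = O

ord(P) = 15


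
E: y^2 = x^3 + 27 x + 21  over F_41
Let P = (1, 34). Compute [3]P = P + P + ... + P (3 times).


k = 3 = 11_2 (binary, LSB first: 11)
Double-and-add from P = (1, 34):
  bit 0 = 1: acc = O + (1, 34) = (1, 34)
  bit 1 = 1: acc = (1, 34) + (21, 3) = (9, 3)

3P = (9, 3)


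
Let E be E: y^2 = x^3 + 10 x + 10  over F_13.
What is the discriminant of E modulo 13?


4 a^3 + 27 b^2 = 4*10^3 + 27*10^2 = 4000 + 2700 = 6700
Delta = -16 * (6700) = -107200
Delta mod 13 = 11

Delta = 11 (mod 13)


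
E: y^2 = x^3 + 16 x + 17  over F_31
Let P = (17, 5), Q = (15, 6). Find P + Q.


P != Q, so use the chord formula.
s = (y2 - y1) / (x2 - x1) = (1) / (29) mod 31 = 15
x3 = s^2 - x1 - x2 mod 31 = 15^2 - 17 - 15 = 7
y3 = s (x1 - x3) - y1 mod 31 = 15 * (17 - 7) - 5 = 21

P + Q = (7, 21)


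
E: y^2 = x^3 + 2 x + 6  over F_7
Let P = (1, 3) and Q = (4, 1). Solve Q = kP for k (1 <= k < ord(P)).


Enumerate multiples of P until we hit Q = (4, 1):
  1P = (1, 3)
  2P = (2, 2)
  3P = (5, 1)
  4P = (3, 5)
  5P = (4, 1)
Match found at i = 5.

k = 5


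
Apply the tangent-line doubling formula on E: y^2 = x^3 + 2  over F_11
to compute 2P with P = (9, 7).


Doubling: s = (3 x1^2 + a) / (2 y1)
s = (3*9^2 + 0) / (2*7) mod 11 = 4
x3 = s^2 - 2 x1 mod 11 = 4^2 - 2*9 = 9
y3 = s (x1 - x3) - y1 mod 11 = 4 * (9 - 9) - 7 = 4

2P = (9, 4)


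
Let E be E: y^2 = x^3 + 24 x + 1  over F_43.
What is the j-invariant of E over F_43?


Delta = -16(4 a^3 + 27 b^2) mod 43 = 30
-1728 * (4 a)^3 = -1728 * (4*24)^3 mod 43 = 41
j = 41 * 30^(-1) mod 43 = 20

j = 20 (mod 43)


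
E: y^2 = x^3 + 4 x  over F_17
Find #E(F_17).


For each x in F_17, count y with y^2 = x^3 + 4 x + 0 mod 17:
  x = 0: RHS = 0, y in [0]  -> 1 point(s)
  x = 2: RHS = 16, y in [4, 13]  -> 2 point(s)
  x = 5: RHS = 9, y in [3, 14]  -> 2 point(s)
  x = 6: RHS = 2, y in [6, 11]  -> 2 point(s)
  x = 8: RHS = 0, y in [0]  -> 1 point(s)
  x = 9: RHS = 0, y in [0]  -> 1 point(s)
  x = 11: RHS = 15, y in [7, 10]  -> 2 point(s)
  x = 12: RHS = 8, y in [5, 12]  -> 2 point(s)
  x = 15: RHS = 1, y in [1, 16]  -> 2 point(s)
Affine points: 15. Add the point at infinity: total = 16.

#E(F_17) = 16


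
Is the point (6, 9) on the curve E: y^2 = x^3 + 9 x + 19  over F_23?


Check whether y^2 = x^3 + 9 x + 19 (mod 23) for (x, y) = (6, 9).
LHS: y^2 = 9^2 mod 23 = 12
RHS: x^3 + 9 x + 19 = 6^3 + 9*6 + 19 mod 23 = 13
LHS != RHS

No, not on the curve


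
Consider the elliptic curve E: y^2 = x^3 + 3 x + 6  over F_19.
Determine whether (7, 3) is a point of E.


Check whether y^2 = x^3 + 3 x + 6 (mod 19) for (x, y) = (7, 3).
LHS: y^2 = 3^2 mod 19 = 9
RHS: x^3 + 3 x + 6 = 7^3 + 3*7 + 6 mod 19 = 9
LHS = RHS

Yes, on the curve


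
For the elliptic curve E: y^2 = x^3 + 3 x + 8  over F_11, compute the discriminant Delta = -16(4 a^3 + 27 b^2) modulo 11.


4 a^3 + 27 b^2 = 4*3^3 + 27*8^2 = 108 + 1728 = 1836
Delta = -16 * (1836) = -29376
Delta mod 11 = 5

Delta = 5 (mod 11)


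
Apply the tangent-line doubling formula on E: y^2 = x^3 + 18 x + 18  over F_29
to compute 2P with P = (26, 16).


Doubling: s = (3 x1^2 + a) / (2 y1)
s = (3*26^2 + 18) / (2*16) mod 29 = 15
x3 = s^2 - 2 x1 mod 29 = 15^2 - 2*26 = 28
y3 = s (x1 - x3) - y1 mod 29 = 15 * (26 - 28) - 16 = 12

2P = (28, 12)


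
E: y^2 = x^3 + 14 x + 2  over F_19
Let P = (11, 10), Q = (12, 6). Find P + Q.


P != Q, so use the chord formula.
s = (y2 - y1) / (x2 - x1) = (15) / (1) mod 19 = 15
x3 = s^2 - x1 - x2 mod 19 = 15^2 - 11 - 12 = 12
y3 = s (x1 - x3) - y1 mod 19 = 15 * (11 - 12) - 10 = 13

P + Q = (12, 13)


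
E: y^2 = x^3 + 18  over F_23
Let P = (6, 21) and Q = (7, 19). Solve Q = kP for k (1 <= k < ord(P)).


Enumerate multiples of P until we hit Q = (7, 19):
  1P = (6, 21)
  2P = (4, 17)
  3P = (17, 3)
  4P = (8, 22)
  5P = (15, 9)
  6P = (14, 5)
  7P = (7, 4)
  8P = (0, 15)
  9P = (18, 13)
  10P = (2, 7)
  11P = (10, 11)
  12P = (19, 0)
  13P = (10, 12)
  14P = (2, 16)
  15P = (18, 10)
  16P = (0, 8)
  17P = (7, 19)
Match found at i = 17.

k = 17
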